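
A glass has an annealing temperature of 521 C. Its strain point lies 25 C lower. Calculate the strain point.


Strain point = annealing point - difference:
  T_strain = 521 - 25 = 496 C

496 C


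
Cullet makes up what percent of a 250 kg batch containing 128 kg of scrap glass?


Cullet ratio = (cullet mass / total batch mass) * 100
  Ratio = 128 / 250 * 100 = 51.2%

51.2%


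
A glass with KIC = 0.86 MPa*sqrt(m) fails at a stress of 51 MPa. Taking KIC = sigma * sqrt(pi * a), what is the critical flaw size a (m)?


Rearrange KIC = sigma * sqrt(pi * a):
  sqrt(pi * a) = KIC / sigma
  sqrt(pi * a) = 0.86 / 51 = 0.016863
  a = (KIC / sigma)^2 / pi
  a = 0.016863^2 / pi = 0.0000905 m

0.0000905 m


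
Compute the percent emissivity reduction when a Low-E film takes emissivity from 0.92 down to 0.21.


Percentage reduction = (1 - coated/uncoated) * 100
  Ratio = 0.21 / 0.92 = 0.2283
  Reduction = (1 - 0.2283) * 100 = 77.2%

77.2%


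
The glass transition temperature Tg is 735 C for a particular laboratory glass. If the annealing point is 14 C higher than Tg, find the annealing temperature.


The annealing temperature is Tg plus the offset:
  T_anneal = 735 + 14 = 749 C

749 C


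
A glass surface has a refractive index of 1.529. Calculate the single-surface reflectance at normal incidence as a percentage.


Fresnel reflectance at normal incidence:
  R = ((n - 1)/(n + 1))^2
  (n - 1)/(n + 1) = (1.529 - 1)/(1.529 + 1) = 0.209174
  R = 0.209174^2 = 0.0437538
  R(%) = 0.0437538 * 100 = 4.375%

4.375%


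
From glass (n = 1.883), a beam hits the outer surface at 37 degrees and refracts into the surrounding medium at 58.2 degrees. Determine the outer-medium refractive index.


Apply Snell's law: n1 * sin(theta1) = n2 * sin(theta2)
  n2 = n1 * sin(theta1) / sin(theta2)
  sin(37) = 0.601815
  sin(58.2) = 0.849893
  n2 = 1.883 * 0.601815 / 0.849893 = 1.3334

1.3334


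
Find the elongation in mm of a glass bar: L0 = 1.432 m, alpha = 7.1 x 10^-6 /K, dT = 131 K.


Thermal expansion formula: dL = alpha * L0 * dT
  dL = (7.1 x 10^-6) * 1.432 * 131 = 0.0013319 m
Convert to mm: 0.0013319 * 1000 = 1.3319 mm

1.3319 mm


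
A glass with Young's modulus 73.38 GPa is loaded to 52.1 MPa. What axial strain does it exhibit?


Rearrange E = sigma / epsilon:
  epsilon = sigma / E
  E (MPa) = 73.38 * 1000 = 73380
  epsilon = 52.1 / 73380 = 0.00071

0.00071


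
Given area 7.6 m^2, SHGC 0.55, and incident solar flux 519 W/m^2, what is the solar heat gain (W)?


Solar heat gain: Q = Area * SHGC * Irradiance
  Q = 7.6 * 0.55 * 519 = 2169.4 W

2169.4 W


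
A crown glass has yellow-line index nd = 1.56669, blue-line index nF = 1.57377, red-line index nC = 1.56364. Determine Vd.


Abbe number formula: Vd = (nd - 1) / (nF - nC)
  nd - 1 = 1.56669 - 1 = 0.56669
  nF - nC = 1.57377 - 1.56364 = 0.01013
  Vd = 0.56669 / 0.01013 = 55.94

55.94


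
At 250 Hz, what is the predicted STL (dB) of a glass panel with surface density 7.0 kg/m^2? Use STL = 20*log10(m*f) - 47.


Mass law: STL = 20 * log10(m * f) - 47
  m * f = 7.0 * 250 = 1750
  log10(1750) = 3.24304
  STL = 20 * 3.24304 - 47 = 64.8608 - 47 = 17.9 dB

17.9 dB


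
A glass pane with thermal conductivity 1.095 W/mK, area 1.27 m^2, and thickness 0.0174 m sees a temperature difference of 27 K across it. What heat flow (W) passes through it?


Fourier's law: Q = k * A * dT / t
  Q = 1.095 * 1.27 * 27 / 0.0174
  Q = 37.54755 / 0.0174 = 2157.9 W

2157.9 W


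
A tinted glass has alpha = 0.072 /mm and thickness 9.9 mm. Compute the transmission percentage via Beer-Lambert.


Beer-Lambert law: T = exp(-alpha * thickness)
  exponent = -0.072 * 9.9 = -0.7128
  T = exp(-0.7128) = 0.4903
  Percentage = 0.4903 * 100 = 49.03%

49.03%


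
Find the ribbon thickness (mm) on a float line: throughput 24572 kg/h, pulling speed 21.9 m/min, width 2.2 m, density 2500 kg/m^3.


Ribbon cross-section from mass balance:
  Volume rate = throughput / density = 24572 / 2500 = 9.8288 m^3/h
  thickness = volume rate / (speed * 60 * width), i.e.
  thickness = throughput / (60 * speed * width * density) * 1000
  thickness = 24572 / (60 * 21.9 * 2.2 * 2500) * 1000 = 3.4 mm

3.4 mm


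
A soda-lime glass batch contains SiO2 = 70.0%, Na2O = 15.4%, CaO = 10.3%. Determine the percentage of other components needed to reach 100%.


Sum the three major oxides:
  SiO2 + Na2O + CaO = 70.0 + 15.4 + 10.3 = 95.7%
Subtract from 100%:
  Others = 100 - 95.7 = 4.3%

4.3%


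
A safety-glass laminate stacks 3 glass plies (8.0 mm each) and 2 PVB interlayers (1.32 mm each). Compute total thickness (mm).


Total thickness = glass contribution + PVB contribution
  Glass: 3 * 8.0 = 24.0 mm
  PVB: 2 * 1.32 = 2.64 mm
  Total = 24.0 + 2.64 = 26.64 mm

26.64 mm


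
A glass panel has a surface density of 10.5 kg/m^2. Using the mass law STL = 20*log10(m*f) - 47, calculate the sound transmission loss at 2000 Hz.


Mass law: STL = 20 * log10(m * f) - 47
  m * f = 10.5 * 2000 = 21000
  log10(21000) = 4.32222
  STL = 20 * 4.32222 - 47 = 86.4444 - 47 = 39.4 dB

39.4 dB


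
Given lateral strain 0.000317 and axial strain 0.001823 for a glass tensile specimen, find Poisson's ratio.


Poisson's ratio: nu = lateral strain / axial strain
  nu = 0.000317 / 0.001823 = 0.1739

0.1739


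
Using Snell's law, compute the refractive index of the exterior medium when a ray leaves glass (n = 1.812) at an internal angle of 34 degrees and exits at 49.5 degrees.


Apply Snell's law: n1 * sin(theta1) = n2 * sin(theta2)
  n2 = n1 * sin(theta1) / sin(theta2)
  sin(34) = 0.559193
  sin(49.5) = 0.760406
  n2 = 1.812 * 0.559193 / 0.760406 = 1.3325

1.3325


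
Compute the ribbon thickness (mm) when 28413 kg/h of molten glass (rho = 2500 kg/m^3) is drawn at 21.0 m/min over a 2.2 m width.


Ribbon cross-section from mass balance:
  Volume rate = throughput / density = 28413 / 2500 = 11.3652 m^3/h
  thickness = volume rate / (speed * 60 * width), i.e.
  thickness = throughput / (60 * speed * width * density) * 1000
  thickness = 28413 / (60 * 21.0 * 2.2 * 2500) * 1000 = 4.1 mm

4.1 mm


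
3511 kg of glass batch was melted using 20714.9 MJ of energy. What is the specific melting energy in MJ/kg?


Rearrange E = m * s for s:
  s = E / m
  s = 20714.9 / 3511 = 5.9 MJ/kg

5.9 MJ/kg


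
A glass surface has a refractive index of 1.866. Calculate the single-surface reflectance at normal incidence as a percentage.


Fresnel reflectance at normal incidence:
  R = ((n - 1)/(n + 1))^2
  (n - 1)/(n + 1) = (1.866 - 1)/(1.866 + 1) = 0.302163
  R = 0.302163^2 = 0.0913025
  R(%) = 0.0913025 * 100 = 9.13%

9.13%


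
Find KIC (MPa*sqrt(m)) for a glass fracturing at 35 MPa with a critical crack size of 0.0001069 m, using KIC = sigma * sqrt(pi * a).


Fracture toughness: KIC = sigma * sqrt(pi * a)
  pi * a = pi * 0.0001069 = 0.000335836
  sqrt(pi * a) = 0.018326
  KIC = 35 * 0.018326 = 0.641 MPa*sqrt(m)

0.641 MPa*sqrt(m)


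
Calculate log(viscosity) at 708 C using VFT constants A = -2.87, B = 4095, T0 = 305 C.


VFT equation: log(eta) = A + B / (T - T0)
  T - T0 = 708 - 305 = 403
  B / (T - T0) = 4095 / 403 = 10.161
  log(eta) = -2.87 + 10.161 = 7.291

7.291


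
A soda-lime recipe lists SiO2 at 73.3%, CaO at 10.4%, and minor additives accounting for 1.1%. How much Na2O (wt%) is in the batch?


Pieces sum to 100%:
  Na2O = 100 - (SiO2 + CaO + others)
  Na2O = 100 - (73.3 + 10.4 + 1.1) = 15.2%

15.2%


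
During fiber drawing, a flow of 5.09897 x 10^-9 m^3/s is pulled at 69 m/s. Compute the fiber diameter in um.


Cross-sectional area from continuity:
  A = Q / v = 5.09897 x 10^-9 / 69 = 7.389812 x 10^-11 m^2
Diameter from circular cross-section:
  d = sqrt(4A / pi) * 10^6 (m -> um)
  d = sqrt(4 * 7.389812 x 10^-11 / pi) * 10^6 = 9.7 um

9.7 um


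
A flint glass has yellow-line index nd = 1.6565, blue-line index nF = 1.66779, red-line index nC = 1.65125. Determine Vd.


Abbe number formula: Vd = (nd - 1) / (nF - nC)
  nd - 1 = 1.6565 - 1 = 0.6565
  nF - nC = 1.66779 - 1.65125 = 0.01654
  Vd = 0.6565 / 0.01654 = 39.69

39.69


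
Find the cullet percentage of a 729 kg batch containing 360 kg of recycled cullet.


Cullet ratio = (cullet mass / total batch mass) * 100
  Ratio = 360 / 729 * 100 = 49.38%

49.38%


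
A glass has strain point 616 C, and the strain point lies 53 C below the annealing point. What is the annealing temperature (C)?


T_anneal = T_strain + gap:
  T_anneal = 616 + 53 = 669 C

669 C


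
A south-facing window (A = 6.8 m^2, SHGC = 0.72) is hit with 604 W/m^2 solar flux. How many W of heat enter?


Solar heat gain: Q = Area * SHGC * Irradiance
  Q = 6.8 * 0.72 * 604 = 2957.2 W

2957.2 W


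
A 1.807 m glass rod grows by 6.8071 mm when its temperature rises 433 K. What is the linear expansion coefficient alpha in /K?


Rearrange dL = alpha * L0 * dT for alpha:
  alpha = dL / (L0 * dT)
  alpha = (6.8071 / 1000) / (1.807 * 433) = 0.0000087 /K = 8.7 x 10^-6 /K

8.7 x 10^-6 /K


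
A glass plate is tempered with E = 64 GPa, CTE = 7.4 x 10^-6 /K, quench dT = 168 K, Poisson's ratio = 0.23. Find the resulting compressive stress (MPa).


Tempering stress: sigma = E * alpha * dT / (1 - nu)
  E (MPa) = 64 * 1000 = 64000
  Numerator = 64000 * (7.4 x 10^-6) * 168 = 79.5648
  Denominator = 1 - 0.23 = 0.77
  sigma = 79.5648 / 0.77 = 103.3 MPa

103.3 MPa


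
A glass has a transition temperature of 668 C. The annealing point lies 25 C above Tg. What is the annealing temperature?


The annealing temperature is Tg plus the offset:
  T_anneal = 668 + 25 = 693 C

693 C


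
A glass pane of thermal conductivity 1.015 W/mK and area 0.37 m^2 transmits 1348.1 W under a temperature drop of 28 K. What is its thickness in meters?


Fourier's law: t = k * A * dT / Q
  t = 1.015 * 0.37 * 28 / 1348.1
  t = 10.5154 / 1348.1 = 0.0078 m

0.0078 m


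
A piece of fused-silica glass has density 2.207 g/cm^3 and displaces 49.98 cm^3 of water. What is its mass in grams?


Rearrange rho = m / V:
  m = rho * V
  m = 2.207 * 49.98 = 110.306 g

110.306 g


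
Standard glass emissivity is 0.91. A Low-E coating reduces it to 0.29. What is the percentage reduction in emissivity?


Percentage reduction = (1 - coated/uncoated) * 100
  Ratio = 0.29 / 0.91 = 0.3187
  Reduction = (1 - 0.3187) * 100 = 68.1%

68.1%


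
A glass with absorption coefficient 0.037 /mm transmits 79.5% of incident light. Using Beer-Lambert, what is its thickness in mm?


Rearrange T = exp(-alpha * thickness):
  thickness = -ln(T) / alpha
  T = 79.5/100 = 0.795
  ln(T) = -0.22941
  -ln(T) = 0.22941
  thickness = 0.22941 / 0.037 = 6.2 mm

6.2 mm


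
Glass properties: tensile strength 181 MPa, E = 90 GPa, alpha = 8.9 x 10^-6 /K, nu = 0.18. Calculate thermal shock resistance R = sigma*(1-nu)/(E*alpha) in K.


Thermal shock resistance: R = sigma * (1 - nu) / (E * alpha)
  Numerator = 181 * (1 - 0.18) = 148.42
  Denominator = 90 * 1000 * (8.9 x 10^-6) = 0.801
  R = 148.42 / 0.801 = 185.3 K

185.3 K


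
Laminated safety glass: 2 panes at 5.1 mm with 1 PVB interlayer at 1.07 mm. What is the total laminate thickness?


Total thickness = glass contribution + PVB contribution
  Glass: 2 * 5.1 = 10.2 mm
  PVB: 1 * 1.07 = 1.07 mm
  Total = 10.2 + 1.07 = 11.27 mm

11.27 mm


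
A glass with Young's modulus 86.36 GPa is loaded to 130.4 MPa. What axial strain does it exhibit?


Rearrange E = sigma / epsilon:
  epsilon = sigma / E
  E (MPa) = 86.36 * 1000 = 86360
  epsilon = 130.4 / 86360 = 0.00151

0.00151


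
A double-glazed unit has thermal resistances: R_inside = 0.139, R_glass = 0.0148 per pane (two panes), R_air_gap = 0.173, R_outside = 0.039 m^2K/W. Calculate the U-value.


Total thermal resistance (series):
  R_total = R_in + R_glass + R_air + R_glass + R_out
  R_total = 0.139 + 0.0148 + 0.173 + 0.0148 + 0.039 = 0.3806 m^2K/W
U-value = 1 / R_total = 1 / 0.3806 = 2.627 W/m^2K

2.627 W/m^2K


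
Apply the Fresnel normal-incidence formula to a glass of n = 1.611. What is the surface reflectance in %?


Fresnel reflectance at normal incidence:
  R = ((n - 1)/(n + 1))^2
  (n - 1)/(n + 1) = (1.611 - 1)/(1.611 + 1) = 0.23401
  R = 0.23401^2 = 0.0547607
  R(%) = 0.0547607 * 100 = 5.476%

5.476%


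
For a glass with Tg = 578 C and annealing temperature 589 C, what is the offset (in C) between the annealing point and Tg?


Offset = T_anneal - Tg:
  offset = 589 - 578 = 11 C

11 C


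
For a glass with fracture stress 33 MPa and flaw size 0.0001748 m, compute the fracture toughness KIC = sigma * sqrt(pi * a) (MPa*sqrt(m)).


Fracture toughness: KIC = sigma * sqrt(pi * a)
  pi * a = pi * 0.0001748 = 0.00054915
  sqrt(pi * a) = 0.023434
  KIC = 33 * 0.023434 = 0.773 MPa*sqrt(m)

0.773 MPa*sqrt(m)


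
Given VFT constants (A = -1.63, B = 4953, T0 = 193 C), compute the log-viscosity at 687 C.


VFT equation: log(eta) = A + B / (T - T0)
  T - T0 = 687 - 193 = 494
  B / (T - T0) = 4953 / 494 = 10.026
  log(eta) = -1.63 + 10.026 = 8.396

8.396


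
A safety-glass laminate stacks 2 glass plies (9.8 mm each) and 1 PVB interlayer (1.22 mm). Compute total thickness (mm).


Total thickness = glass contribution + PVB contribution
  Glass: 2 * 9.8 = 19.6 mm
  PVB: 1 * 1.22 = 1.22 mm
  Total = 19.6 + 1.22 = 20.82 mm

20.82 mm


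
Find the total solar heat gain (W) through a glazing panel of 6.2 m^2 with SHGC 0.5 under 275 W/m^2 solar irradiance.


Solar heat gain: Q = Area * SHGC * Irradiance
  Q = 6.2 * 0.5 * 275 = 852.5 W

852.5 W


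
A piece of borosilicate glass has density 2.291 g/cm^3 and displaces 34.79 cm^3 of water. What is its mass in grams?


Rearrange rho = m / V:
  m = rho * V
  m = 2.291 * 34.79 = 79.704 g

79.704 g


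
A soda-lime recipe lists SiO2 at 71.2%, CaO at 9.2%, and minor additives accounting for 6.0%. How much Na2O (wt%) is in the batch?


Pieces sum to 100%:
  Na2O = 100 - (SiO2 + CaO + others)
  Na2O = 100 - (71.2 + 9.2 + 6.0) = 13.6%

13.6%


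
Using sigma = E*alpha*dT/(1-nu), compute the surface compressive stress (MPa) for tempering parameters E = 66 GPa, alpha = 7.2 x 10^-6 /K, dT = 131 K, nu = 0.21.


Tempering stress: sigma = E * alpha * dT / (1 - nu)
  E (MPa) = 66 * 1000 = 66000
  Numerator = 66000 * (7.2 x 10^-6) * 131 = 62.2512
  Denominator = 1 - 0.21 = 0.79
  sigma = 62.2512 / 0.79 = 78.8 MPa

78.8 MPa


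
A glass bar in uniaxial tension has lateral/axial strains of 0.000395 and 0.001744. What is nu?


Poisson's ratio: nu = lateral strain / axial strain
  nu = 0.000395 / 0.001744 = 0.2265

0.2265


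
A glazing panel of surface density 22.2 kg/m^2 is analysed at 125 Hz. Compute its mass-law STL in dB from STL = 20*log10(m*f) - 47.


Mass law: STL = 20 * log10(m * f) - 47
  m * f = 22.2 * 125 = 2775
  log10(2775) = 3.44326
  STL = 20 * 3.44326 - 47 = 68.8652 - 47 = 21.9 dB

21.9 dB


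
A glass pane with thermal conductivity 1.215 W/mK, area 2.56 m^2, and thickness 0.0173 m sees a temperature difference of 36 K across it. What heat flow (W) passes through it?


Fourier's law: Q = k * A * dT / t
  Q = 1.215 * 2.56 * 36 / 0.0173
  Q = 111.9744 / 0.0173 = 6472.5 W

6472.5 W


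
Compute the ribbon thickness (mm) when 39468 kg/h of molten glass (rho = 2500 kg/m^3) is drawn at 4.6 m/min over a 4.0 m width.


Ribbon cross-section from mass balance:
  Volume rate = throughput / density = 39468 / 2500 = 15.7872 m^3/h
  thickness = volume rate / (speed * 60 * width), i.e.
  thickness = throughput / (60 * speed * width * density) * 1000
  thickness = 39468 / (60 * 4.6 * 4.0 * 2500) * 1000 = 14.3 mm

14.3 mm


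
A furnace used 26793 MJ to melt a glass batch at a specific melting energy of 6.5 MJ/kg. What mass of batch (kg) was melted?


Rearrange E = m * s for m:
  m = E / s
  m = 26793 / 6.5 = 4122.0 kg

4122.0 kg


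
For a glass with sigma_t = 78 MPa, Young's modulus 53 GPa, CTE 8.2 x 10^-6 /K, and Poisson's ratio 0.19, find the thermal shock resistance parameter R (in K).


Thermal shock resistance: R = sigma * (1 - nu) / (E * alpha)
  Numerator = 78 * (1 - 0.19) = 63.18
  Denominator = 53 * 1000 * (8.2 x 10^-6) = 0.4346
  R = 63.18 / 0.4346 = 145.4 K

145.4 K


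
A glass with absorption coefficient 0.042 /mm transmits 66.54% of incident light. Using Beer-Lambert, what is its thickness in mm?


Rearrange T = exp(-alpha * thickness):
  thickness = -ln(T) / alpha
  T = 66.54/100 = 0.6654
  ln(T) = -0.40737
  -ln(T) = 0.40737
  thickness = 0.40737 / 0.042 = 9.7 mm

9.7 mm


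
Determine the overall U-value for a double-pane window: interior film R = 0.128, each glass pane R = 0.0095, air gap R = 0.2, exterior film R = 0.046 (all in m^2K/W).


Total thermal resistance (series):
  R_total = R_in + R_glass + R_air + R_glass + R_out
  R_total = 0.128 + 0.0095 + 0.2 + 0.0095 + 0.046 = 0.393 m^2K/W
U-value = 1 / R_total = 1 / 0.393 = 2.545 W/m^2K

2.545 W/m^2K


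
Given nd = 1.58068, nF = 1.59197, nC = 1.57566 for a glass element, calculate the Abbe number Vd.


Abbe number formula: Vd = (nd - 1) / (nF - nC)
  nd - 1 = 1.58068 - 1 = 0.58068
  nF - nC = 1.59197 - 1.57566 = 0.01631
  Vd = 0.58068 / 0.01631 = 35.6

35.6


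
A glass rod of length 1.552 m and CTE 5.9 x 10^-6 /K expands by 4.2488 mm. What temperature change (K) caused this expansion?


Rearrange dL = alpha * L0 * dT for dT:
  dT = dL / (alpha * L0)
  dL (m) = 4.2488 / 1000 = 0.0042488
  dT = 0.0042488 / ((5.9 x 10^-6) * 1.552) = 464.0 K

464.0 K


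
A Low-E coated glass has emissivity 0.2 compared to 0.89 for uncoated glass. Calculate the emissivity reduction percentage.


Percentage reduction = (1 - coated/uncoated) * 100
  Ratio = 0.2 / 0.89 = 0.2247
  Reduction = (1 - 0.2247) * 100 = 77.5%

77.5%


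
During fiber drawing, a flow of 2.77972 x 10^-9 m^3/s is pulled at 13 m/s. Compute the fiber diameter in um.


Cross-sectional area from continuity:
  A = Q / v = 2.77972 x 10^-9 / 13 = 2.138246 x 10^-10 m^2
Diameter from circular cross-section:
  d = sqrt(4A / pi) * 10^6 (m -> um)
  d = sqrt(4 * 2.138246 x 10^-10 / pi) * 10^6 = 16.5 um

16.5 um


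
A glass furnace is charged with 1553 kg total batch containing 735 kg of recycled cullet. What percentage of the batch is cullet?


Cullet ratio = (cullet mass / total batch mass) * 100
  Ratio = 735 / 1553 * 100 = 47.33%

47.33%


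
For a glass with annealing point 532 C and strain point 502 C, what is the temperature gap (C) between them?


Gap = T_anneal - T_strain:
  gap = 532 - 502 = 30 C

30 C


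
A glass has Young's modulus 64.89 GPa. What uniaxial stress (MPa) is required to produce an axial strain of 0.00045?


Rearrange E = sigma / epsilon:
  sigma = E * epsilon
  E (MPa) = 64.89 * 1000 = 64890
  sigma = 64890 * 0.00045 = 29.2 MPa

29.2 MPa


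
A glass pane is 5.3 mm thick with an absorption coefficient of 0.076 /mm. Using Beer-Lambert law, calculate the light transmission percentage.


Beer-Lambert law: T = exp(-alpha * thickness)
  exponent = -0.076 * 5.3 = -0.4028
  T = exp(-0.4028) = 0.6684
  Percentage = 0.6684 * 100 = 66.84%

66.84%


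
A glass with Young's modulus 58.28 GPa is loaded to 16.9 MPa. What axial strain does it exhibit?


Rearrange E = sigma / epsilon:
  epsilon = sigma / E
  E (MPa) = 58.28 * 1000 = 58280
  epsilon = 16.9 / 58280 = 0.00029

0.00029


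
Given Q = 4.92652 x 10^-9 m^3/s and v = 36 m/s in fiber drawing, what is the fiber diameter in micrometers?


Cross-sectional area from continuity:
  A = Q / v = 4.92652 x 10^-9 / 36 = 1.368478 x 10^-10 m^2
Diameter from circular cross-section:
  d = sqrt(4A / pi) * 10^6 (m -> um)
  d = sqrt(4 * 1.368478 x 10^-10 / pi) * 10^6 = 13.2 um

13.2 um


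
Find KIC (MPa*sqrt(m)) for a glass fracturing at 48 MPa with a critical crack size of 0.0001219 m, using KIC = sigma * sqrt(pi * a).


Fracture toughness: KIC = sigma * sqrt(pi * a)
  pi * a = pi * 0.0001219 = 0.00038296
  sqrt(pi * a) = 0.019569
  KIC = 48 * 0.019569 = 0.939 MPa*sqrt(m)

0.939 MPa*sqrt(m)


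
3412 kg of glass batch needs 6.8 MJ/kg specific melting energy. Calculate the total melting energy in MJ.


Total energy = mass * specific energy
  E = 3412 * 6.8 = 23201.6 MJ

23201.6 MJ


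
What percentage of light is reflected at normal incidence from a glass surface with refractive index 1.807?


Fresnel reflectance at normal incidence:
  R = ((n - 1)/(n + 1))^2
  (n - 1)/(n + 1) = (1.807 - 1)/(1.807 + 1) = 0.287496
  R = 0.287496^2 = 0.082654
  R(%) = 0.082654 * 100 = 8.265%

8.265%


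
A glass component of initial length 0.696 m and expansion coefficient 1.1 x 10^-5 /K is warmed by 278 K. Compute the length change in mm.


Thermal expansion formula: dL = alpha * L0 * dT
  dL = (1.1 x 10^-5) * 0.696 * 278 = 0.00212837 m
Convert to mm: 0.00212837 * 1000 = 2.1284 mm

2.1284 mm


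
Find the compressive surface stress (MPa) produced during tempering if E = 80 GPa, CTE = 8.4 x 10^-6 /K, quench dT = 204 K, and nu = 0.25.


Tempering stress: sigma = E * alpha * dT / (1 - nu)
  E (MPa) = 80 * 1000 = 80000
  Numerator = 80000 * (8.4 x 10^-6) * 204 = 137.088
  Denominator = 1 - 0.25 = 0.75
  sigma = 137.088 / 0.75 = 182.8 MPa

182.8 MPa


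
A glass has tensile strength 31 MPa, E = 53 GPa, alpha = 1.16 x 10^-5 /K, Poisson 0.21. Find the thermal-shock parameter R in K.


Thermal shock resistance: R = sigma * (1 - nu) / (E * alpha)
  Numerator = 31 * (1 - 0.21) = 24.49
  Denominator = 53 * 1000 * (1.16 x 10^-5) = 0.6148
  R = 24.49 / 0.6148 = 39.8 K

39.8 K


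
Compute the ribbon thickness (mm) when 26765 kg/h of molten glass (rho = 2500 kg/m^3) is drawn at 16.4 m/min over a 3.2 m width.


Ribbon cross-section from mass balance:
  Volume rate = throughput / density = 26765 / 2500 = 10.706 m^3/h
  thickness = volume rate / (speed * 60 * width), i.e.
  thickness = throughput / (60 * speed * width * density) * 1000
  thickness = 26765 / (60 * 16.4 * 3.2 * 2500) * 1000 = 3.4 mm

3.4 mm


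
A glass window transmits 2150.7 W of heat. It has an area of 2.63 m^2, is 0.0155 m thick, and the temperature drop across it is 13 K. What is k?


Fourier's law rearranged: k = Q * t / (A * dT)
  Numerator = 2150.7 * 0.0155 = 33.33585
  Denominator = 2.63 * 13 = 34.19
  k = 33.33585 / 34.19 = 0.975 W/mK

0.975 W/mK


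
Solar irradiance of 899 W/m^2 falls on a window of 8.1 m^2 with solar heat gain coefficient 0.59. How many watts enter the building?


Solar heat gain: Q = Area * SHGC * Irradiance
  Q = 8.1 * 0.59 * 899 = 4296.3 W

4296.3 W


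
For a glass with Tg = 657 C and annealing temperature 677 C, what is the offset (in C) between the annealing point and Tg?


Offset = T_anneal - Tg:
  offset = 677 - 657 = 20 C

20 C


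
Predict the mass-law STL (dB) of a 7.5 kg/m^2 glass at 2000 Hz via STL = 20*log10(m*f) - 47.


Mass law: STL = 20 * log10(m * f) - 47
  m * f = 7.5 * 2000 = 15000
  log10(15000) = 4.17609
  STL = 20 * 4.17609 - 47 = 83.5218 - 47 = 36.5 dB

36.5 dB


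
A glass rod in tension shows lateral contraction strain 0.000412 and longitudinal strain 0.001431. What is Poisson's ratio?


Poisson's ratio: nu = lateral strain / axial strain
  nu = 0.000412 / 0.001431 = 0.2879

0.2879


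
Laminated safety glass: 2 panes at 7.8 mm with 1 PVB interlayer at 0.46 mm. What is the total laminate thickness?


Total thickness = glass contribution + PVB contribution
  Glass: 2 * 7.8 = 15.6 mm
  PVB: 1 * 0.46 = 0.46 mm
  Total = 15.6 + 0.46 = 16.06 mm

16.06 mm


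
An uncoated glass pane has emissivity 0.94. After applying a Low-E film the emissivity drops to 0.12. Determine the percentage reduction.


Percentage reduction = (1 - coated/uncoated) * 100
  Ratio = 0.12 / 0.94 = 0.1277
  Reduction = (1 - 0.1277) * 100 = 87.2%

87.2%


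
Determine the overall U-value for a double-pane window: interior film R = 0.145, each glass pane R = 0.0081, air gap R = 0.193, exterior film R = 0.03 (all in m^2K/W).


Total thermal resistance (series):
  R_total = R_in + R_glass + R_air + R_glass + R_out
  R_total = 0.145 + 0.0081 + 0.193 + 0.0081 + 0.03 = 0.3842 m^2K/W
U-value = 1 / R_total = 1 / 0.3842 = 2.603 W/m^2K

2.603 W/m^2K


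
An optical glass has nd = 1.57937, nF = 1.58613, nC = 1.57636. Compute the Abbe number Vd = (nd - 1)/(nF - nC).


Abbe number formula: Vd = (nd - 1) / (nF - nC)
  nd - 1 = 1.57937 - 1 = 0.57937
  nF - nC = 1.58613 - 1.57636 = 0.00977
  Vd = 0.57937 / 0.00977 = 59.3

59.3


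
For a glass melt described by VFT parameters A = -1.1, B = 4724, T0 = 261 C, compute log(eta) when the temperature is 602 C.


VFT equation: log(eta) = A + B / (T - T0)
  T - T0 = 602 - 261 = 341
  B / (T - T0) = 4724 / 341 = 13.853
  log(eta) = -1.1 + 13.853 = 12.753

12.753


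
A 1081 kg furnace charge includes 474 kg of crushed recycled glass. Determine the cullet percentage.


Cullet ratio = (cullet mass / total batch mass) * 100
  Ratio = 474 / 1081 * 100 = 43.85%

43.85%


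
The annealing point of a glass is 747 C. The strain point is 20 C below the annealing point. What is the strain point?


Strain point = annealing point - difference:
  T_strain = 747 - 20 = 727 C

727 C


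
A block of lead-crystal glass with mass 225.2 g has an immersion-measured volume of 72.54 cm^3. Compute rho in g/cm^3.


Use the definition of density:
  rho = mass / volume
  rho = 225.2 / 72.54 = 3.104 g/cm^3

3.104 g/cm^3


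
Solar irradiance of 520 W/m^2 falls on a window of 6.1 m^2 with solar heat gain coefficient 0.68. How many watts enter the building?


Solar heat gain: Q = Area * SHGC * Irradiance
  Q = 6.1 * 0.68 * 520 = 2157 W

2157 W


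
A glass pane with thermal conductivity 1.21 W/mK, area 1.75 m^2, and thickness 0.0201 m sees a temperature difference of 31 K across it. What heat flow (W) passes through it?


Fourier's law: Q = k * A * dT / t
  Q = 1.21 * 1.75 * 31 / 0.0201
  Q = 65.6425 / 0.0201 = 3265.8 W

3265.8 W


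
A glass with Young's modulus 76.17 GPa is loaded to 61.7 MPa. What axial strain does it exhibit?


Rearrange E = sigma / epsilon:
  epsilon = sigma / E
  E (MPa) = 76.17 * 1000 = 76170
  epsilon = 61.7 / 76170 = 0.00081

0.00081


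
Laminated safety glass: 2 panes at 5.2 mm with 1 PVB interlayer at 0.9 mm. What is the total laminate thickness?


Total thickness = glass contribution + PVB contribution
  Glass: 2 * 5.2 = 10.4 mm
  PVB: 1 * 0.9 = 0.9 mm
  Total = 10.4 + 0.9 = 11.3 mm

11.3 mm


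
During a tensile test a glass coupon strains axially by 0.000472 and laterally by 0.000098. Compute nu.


Poisson's ratio: nu = lateral strain / axial strain
  nu = 0.000098 / 0.000472 = 0.2076

0.2076


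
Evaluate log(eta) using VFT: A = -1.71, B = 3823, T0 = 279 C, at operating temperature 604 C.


VFT equation: log(eta) = A + B / (T - T0)
  T - T0 = 604 - 279 = 325
  B / (T - T0) = 3823 / 325 = 11.763
  log(eta) = -1.71 + 11.763 = 10.053

10.053


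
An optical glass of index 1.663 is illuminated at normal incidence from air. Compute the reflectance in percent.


Fresnel reflectance at normal incidence:
  R = ((n - 1)/(n + 1))^2
  (n - 1)/(n + 1) = (1.663 - 1)/(1.663 + 1) = 0.248967
  R = 0.248967^2 = 0.0619846
  R(%) = 0.0619846 * 100 = 6.198%

6.198%


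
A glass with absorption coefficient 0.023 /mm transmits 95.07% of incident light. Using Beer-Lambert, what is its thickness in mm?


Rearrange T = exp(-alpha * thickness):
  thickness = -ln(T) / alpha
  T = 95.07/100 = 0.9507
  ln(T) = -0.05056
  -ln(T) = 0.05056
  thickness = 0.05056 / 0.023 = 2.2 mm

2.2 mm


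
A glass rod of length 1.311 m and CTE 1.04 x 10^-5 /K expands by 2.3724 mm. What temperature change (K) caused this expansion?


Rearrange dL = alpha * L0 * dT for dT:
  dT = dL / (alpha * L0)
  dL (m) = 2.3724 / 1000 = 0.0023724
  dT = 0.0023724 / ((1.04 x 10^-5) * 1.311) = 174.0 K

174.0 K


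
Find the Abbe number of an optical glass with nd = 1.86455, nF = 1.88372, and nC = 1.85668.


Abbe number formula: Vd = (nd - 1) / (nF - nC)
  nd - 1 = 1.86455 - 1 = 0.86455
  nF - nC = 1.88372 - 1.85668 = 0.02704
  Vd = 0.86455 / 0.02704 = 31.97

31.97


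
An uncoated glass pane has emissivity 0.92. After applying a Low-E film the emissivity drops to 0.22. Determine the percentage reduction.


Percentage reduction = (1 - coated/uncoated) * 100
  Ratio = 0.22 / 0.92 = 0.2391
  Reduction = (1 - 0.2391) * 100 = 76.1%

76.1%


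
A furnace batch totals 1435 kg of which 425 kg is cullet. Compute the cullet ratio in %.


Cullet ratio = (cullet mass / total batch mass) * 100
  Ratio = 425 / 1435 * 100 = 29.62%

29.62%


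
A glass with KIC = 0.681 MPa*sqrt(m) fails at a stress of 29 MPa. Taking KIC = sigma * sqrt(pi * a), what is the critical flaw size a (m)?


Rearrange KIC = sigma * sqrt(pi * a):
  sqrt(pi * a) = KIC / sigma
  sqrt(pi * a) = 0.681 / 29 = 0.023483
  a = (KIC / sigma)^2 / pi
  a = 0.023483^2 / pi = 0.0001755 m

0.0001755 m


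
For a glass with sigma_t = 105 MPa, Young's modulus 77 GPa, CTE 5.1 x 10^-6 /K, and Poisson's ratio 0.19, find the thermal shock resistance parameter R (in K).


Thermal shock resistance: R = sigma * (1 - nu) / (E * alpha)
  Numerator = 105 * (1 - 0.19) = 85.05
  Denominator = 77 * 1000 * (5.1 x 10^-6) = 0.3927
  R = 85.05 / 0.3927 = 216.6 K

216.6 K


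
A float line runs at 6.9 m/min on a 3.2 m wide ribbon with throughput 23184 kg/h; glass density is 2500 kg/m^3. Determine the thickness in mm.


Ribbon cross-section from mass balance:
  Volume rate = throughput / density = 23184 / 2500 = 9.2736 m^3/h
  thickness = volume rate / (speed * 60 * width), i.e.
  thickness = throughput / (60 * speed * width * density) * 1000
  thickness = 23184 / (60 * 6.9 * 3.2 * 2500) * 1000 = 7.0 mm

7.0 mm


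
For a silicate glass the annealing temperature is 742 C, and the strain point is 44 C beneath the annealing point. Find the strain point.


Strain point = annealing point - difference:
  T_strain = 742 - 44 = 698 C

698 C


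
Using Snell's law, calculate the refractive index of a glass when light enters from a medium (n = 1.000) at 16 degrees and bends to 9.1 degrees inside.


Apply Snell's law: n1 * sin(theta1) = n2 * sin(theta2)
  n2 = n1 * sin(theta1) / sin(theta2)
  sin(16) = 0.275637
  sin(9.1) = 0.158158
  n2 = 1.000 * 0.275637 / 0.158158 = 1.7428

1.7428


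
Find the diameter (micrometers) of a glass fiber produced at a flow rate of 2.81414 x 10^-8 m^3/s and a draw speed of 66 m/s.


Cross-sectional area from continuity:
  A = Q / v = 2.81414 x 10^-8 / 66 = 4.263848 x 10^-10 m^2
Diameter from circular cross-section:
  d = sqrt(4A / pi) * 10^6 (m -> um)
  d = sqrt(4 * 4.263848 x 10^-10 / pi) * 10^6 = 23.3 um

23.3 um


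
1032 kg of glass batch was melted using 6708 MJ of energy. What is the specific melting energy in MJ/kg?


Rearrange E = m * s for s:
  s = E / m
  s = 6708 / 1032 = 6.5 MJ/kg

6.5 MJ/kg


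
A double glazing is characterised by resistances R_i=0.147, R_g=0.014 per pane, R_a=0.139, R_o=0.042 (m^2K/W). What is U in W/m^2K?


Total thermal resistance (series):
  R_total = R_in + R_glass + R_air + R_glass + R_out
  R_total = 0.147 + 0.014 + 0.139 + 0.014 + 0.042 = 0.356 m^2K/W
U-value = 1 / R_total = 1 / 0.356 = 2.809 W/m^2K

2.809 W/m^2K


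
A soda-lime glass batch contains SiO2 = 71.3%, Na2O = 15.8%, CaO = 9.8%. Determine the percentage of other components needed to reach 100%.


Sum the three major oxides:
  SiO2 + Na2O + CaO = 71.3 + 15.8 + 9.8 = 96.9%
Subtract from 100%:
  Others = 100 - 96.9 = 3.1%

3.1%


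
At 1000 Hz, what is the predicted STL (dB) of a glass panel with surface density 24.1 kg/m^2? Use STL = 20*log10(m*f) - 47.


Mass law: STL = 20 * log10(m * f) - 47
  m * f = 24.1 * 1000 = 24100
  log10(24100) = 4.38202
  STL = 20 * 4.38202 - 47 = 87.6404 - 47 = 40.6 dB

40.6 dB


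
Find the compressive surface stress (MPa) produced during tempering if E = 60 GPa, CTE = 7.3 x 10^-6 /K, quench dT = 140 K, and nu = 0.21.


Tempering stress: sigma = E * alpha * dT / (1 - nu)
  E (MPa) = 60 * 1000 = 60000
  Numerator = 60000 * (7.3 x 10^-6) * 140 = 61.32
  Denominator = 1 - 0.21 = 0.79
  sigma = 61.32 / 0.79 = 77.6 MPa

77.6 MPa


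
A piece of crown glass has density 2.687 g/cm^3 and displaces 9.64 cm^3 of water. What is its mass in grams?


Rearrange rho = m / V:
  m = rho * V
  m = 2.687 * 9.64 = 25.903 g

25.903 g


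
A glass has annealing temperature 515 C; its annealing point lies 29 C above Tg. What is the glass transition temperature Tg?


Rearrange T_anneal = Tg + offset for Tg:
  Tg = T_anneal - offset = 515 - 29 = 486 C

486 C


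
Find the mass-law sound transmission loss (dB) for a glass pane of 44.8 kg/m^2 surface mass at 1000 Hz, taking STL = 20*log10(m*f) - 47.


Mass law: STL = 20 * log10(m * f) - 47
  m * f = 44.8 * 1000 = 44800
  log10(44800) = 4.65128
  STL = 20 * 4.65128 - 47 = 93.0256 - 47 = 46.0 dB

46.0 dB


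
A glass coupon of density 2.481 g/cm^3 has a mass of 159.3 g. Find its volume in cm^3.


Rearrange rho = m / V:
  V = m / rho
  V = 159.3 / 2.481 = 64.208 cm^3

64.208 cm^3


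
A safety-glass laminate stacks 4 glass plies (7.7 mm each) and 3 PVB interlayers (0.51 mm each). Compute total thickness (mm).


Total thickness = glass contribution + PVB contribution
  Glass: 4 * 7.7 = 30.8 mm
  PVB: 3 * 0.51 = 1.53 mm
  Total = 30.8 + 1.53 = 32.33 mm

32.33 mm


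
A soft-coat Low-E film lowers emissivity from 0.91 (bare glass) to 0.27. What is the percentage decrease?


Percentage reduction = (1 - coated/uncoated) * 100
  Ratio = 0.27 / 0.91 = 0.2967
  Reduction = (1 - 0.2967) * 100 = 70.3%

70.3%


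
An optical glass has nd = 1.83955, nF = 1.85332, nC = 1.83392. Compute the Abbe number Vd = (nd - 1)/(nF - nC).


Abbe number formula: Vd = (nd - 1) / (nF - nC)
  nd - 1 = 1.83955 - 1 = 0.83955
  nF - nC = 1.85332 - 1.83392 = 0.0194
  Vd = 0.83955 / 0.0194 = 43.28

43.28


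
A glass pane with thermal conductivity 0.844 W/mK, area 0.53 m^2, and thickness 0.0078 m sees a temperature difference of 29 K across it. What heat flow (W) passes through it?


Fourier's law: Q = k * A * dT / t
  Q = 0.844 * 0.53 * 29 / 0.0078
  Q = 12.97228 / 0.0078 = 1663.1 W

1663.1 W


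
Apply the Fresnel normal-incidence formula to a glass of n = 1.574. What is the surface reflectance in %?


Fresnel reflectance at normal incidence:
  R = ((n - 1)/(n + 1))^2
  (n - 1)/(n + 1) = (1.574 - 1)/(1.574 + 1) = 0.222999
  R = 0.222999^2 = 0.0497286
  R(%) = 0.0497286 * 100 = 4.973%

4.973%


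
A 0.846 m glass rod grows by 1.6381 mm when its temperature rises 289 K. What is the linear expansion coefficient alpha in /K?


Rearrange dL = alpha * L0 * dT for alpha:
  alpha = dL / (L0 * dT)
  alpha = (1.6381 / 1000) / (0.846 * 289) = 0.0000067 /K = 6.7 x 10^-6 /K

6.7 x 10^-6 /K


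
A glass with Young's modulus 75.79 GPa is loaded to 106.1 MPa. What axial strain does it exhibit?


Rearrange E = sigma / epsilon:
  epsilon = sigma / E
  E (MPa) = 75.79 * 1000 = 75790
  epsilon = 106.1 / 75790 = 0.0014

0.0014


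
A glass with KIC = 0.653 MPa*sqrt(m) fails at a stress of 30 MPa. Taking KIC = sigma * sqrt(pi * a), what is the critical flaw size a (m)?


Rearrange KIC = sigma * sqrt(pi * a):
  sqrt(pi * a) = KIC / sigma
  sqrt(pi * a) = 0.653 / 30 = 0.021767
  a = (KIC / sigma)^2 / pi
  a = 0.021767^2 / pi = 0.0001508 m

0.0001508 m


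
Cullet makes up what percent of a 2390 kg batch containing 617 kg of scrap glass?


Cullet ratio = (cullet mass / total batch mass) * 100
  Ratio = 617 / 2390 * 100 = 25.82%

25.82%


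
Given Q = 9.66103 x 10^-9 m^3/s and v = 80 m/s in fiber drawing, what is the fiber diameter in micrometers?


Cross-sectional area from continuity:
  A = Q / v = 9.66103 x 10^-9 / 80 = 1.207629 x 10^-10 m^2
Diameter from circular cross-section:
  d = sqrt(4A / pi) * 10^6 (m -> um)
  d = sqrt(4 * 1.207629 x 10^-10 / pi) * 10^6 = 12.4 um

12.4 um


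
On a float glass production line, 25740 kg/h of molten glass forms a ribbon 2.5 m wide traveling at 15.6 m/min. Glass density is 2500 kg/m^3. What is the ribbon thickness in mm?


Ribbon cross-section from mass balance:
  Volume rate = throughput / density = 25740 / 2500 = 10.296 m^3/h
  thickness = volume rate / (speed * 60 * width), i.e.
  thickness = throughput / (60 * speed * width * density) * 1000
  thickness = 25740 / (60 * 15.6 * 2.5 * 2500) * 1000 = 4.4 mm

4.4 mm


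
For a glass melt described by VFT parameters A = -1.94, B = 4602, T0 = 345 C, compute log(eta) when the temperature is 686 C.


VFT equation: log(eta) = A + B / (T - T0)
  T - T0 = 686 - 345 = 341
  B / (T - T0) = 4602 / 341 = 13.496
  log(eta) = -1.94 + 13.496 = 11.556

11.556


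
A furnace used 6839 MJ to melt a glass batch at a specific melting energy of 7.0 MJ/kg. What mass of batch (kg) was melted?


Rearrange E = m * s for m:
  m = E / s
  m = 6839 / 7.0 = 977.0 kg

977.0 kg


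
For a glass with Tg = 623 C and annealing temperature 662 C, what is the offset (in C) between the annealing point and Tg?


Offset = T_anneal - Tg:
  offset = 662 - 623 = 39 C

39 C


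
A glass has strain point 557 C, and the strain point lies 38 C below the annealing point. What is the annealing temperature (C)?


T_anneal = T_strain + gap:
  T_anneal = 557 + 38 = 595 C

595 C


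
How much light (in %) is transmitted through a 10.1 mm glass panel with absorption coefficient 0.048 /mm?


Beer-Lambert law: T = exp(-alpha * thickness)
  exponent = -0.048 * 10.1 = -0.4848
  T = exp(-0.4848) = 0.6158
  Percentage = 0.6158 * 100 = 61.58%

61.58%


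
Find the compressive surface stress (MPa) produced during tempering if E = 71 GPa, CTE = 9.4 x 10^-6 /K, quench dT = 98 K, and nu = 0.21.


Tempering stress: sigma = E * alpha * dT / (1 - nu)
  E (MPa) = 71 * 1000 = 71000
  Numerator = 71000 * (9.4 x 10^-6) * 98 = 65.4052
  Denominator = 1 - 0.21 = 0.79
  sigma = 65.4052 / 0.79 = 82.8 MPa

82.8 MPa


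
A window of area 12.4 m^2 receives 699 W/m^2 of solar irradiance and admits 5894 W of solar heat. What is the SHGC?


Rearrange Q = Area * SHGC * Irradiance:
  SHGC = Q / (Area * Irradiance)
  SHGC = 5894 / (12.4 * 699) = 0.68

0.68


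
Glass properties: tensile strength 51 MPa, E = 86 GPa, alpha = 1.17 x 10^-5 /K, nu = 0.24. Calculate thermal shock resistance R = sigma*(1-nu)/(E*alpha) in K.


Thermal shock resistance: R = sigma * (1 - nu) / (E * alpha)
  Numerator = 51 * (1 - 0.24) = 38.76
  Denominator = 86 * 1000 * (1.17 x 10^-5) = 1.0062
  R = 38.76 / 1.0062 = 38.5 K

38.5 K


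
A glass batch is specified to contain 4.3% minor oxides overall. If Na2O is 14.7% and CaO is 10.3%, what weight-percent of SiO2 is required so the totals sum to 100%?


Known pieces sum to 100%:
  SiO2 = 100 - (others + Na2O + CaO)
  SiO2 = 100 - (4.3 + 14.7 + 10.3) = 70.7%

70.7%


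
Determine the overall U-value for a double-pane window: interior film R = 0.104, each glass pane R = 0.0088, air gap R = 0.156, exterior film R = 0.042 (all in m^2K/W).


Total thermal resistance (series):
  R_total = R_in + R_glass + R_air + R_glass + R_out
  R_total = 0.104 + 0.0088 + 0.156 + 0.0088 + 0.042 = 0.3196 m^2K/W
U-value = 1 / R_total = 1 / 0.3196 = 3.129 W/m^2K

3.129 W/m^2K


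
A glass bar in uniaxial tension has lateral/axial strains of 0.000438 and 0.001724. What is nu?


Poisson's ratio: nu = lateral strain / axial strain
  nu = 0.000438 / 0.001724 = 0.2541

0.2541


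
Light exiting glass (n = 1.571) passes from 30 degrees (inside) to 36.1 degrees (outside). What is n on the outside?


Apply Snell's law: n1 * sin(theta1) = n2 * sin(theta2)
  n2 = n1 * sin(theta1) / sin(theta2)
  sin(30) = 0.5
  sin(36.1) = 0.589196
  n2 = 1.571 * 0.5 / 0.589196 = 1.3332

1.3332


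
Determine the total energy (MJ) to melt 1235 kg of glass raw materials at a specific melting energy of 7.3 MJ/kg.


Total energy = mass * specific energy
  E = 1235 * 7.3 = 9015.5 MJ

9015.5 MJ
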